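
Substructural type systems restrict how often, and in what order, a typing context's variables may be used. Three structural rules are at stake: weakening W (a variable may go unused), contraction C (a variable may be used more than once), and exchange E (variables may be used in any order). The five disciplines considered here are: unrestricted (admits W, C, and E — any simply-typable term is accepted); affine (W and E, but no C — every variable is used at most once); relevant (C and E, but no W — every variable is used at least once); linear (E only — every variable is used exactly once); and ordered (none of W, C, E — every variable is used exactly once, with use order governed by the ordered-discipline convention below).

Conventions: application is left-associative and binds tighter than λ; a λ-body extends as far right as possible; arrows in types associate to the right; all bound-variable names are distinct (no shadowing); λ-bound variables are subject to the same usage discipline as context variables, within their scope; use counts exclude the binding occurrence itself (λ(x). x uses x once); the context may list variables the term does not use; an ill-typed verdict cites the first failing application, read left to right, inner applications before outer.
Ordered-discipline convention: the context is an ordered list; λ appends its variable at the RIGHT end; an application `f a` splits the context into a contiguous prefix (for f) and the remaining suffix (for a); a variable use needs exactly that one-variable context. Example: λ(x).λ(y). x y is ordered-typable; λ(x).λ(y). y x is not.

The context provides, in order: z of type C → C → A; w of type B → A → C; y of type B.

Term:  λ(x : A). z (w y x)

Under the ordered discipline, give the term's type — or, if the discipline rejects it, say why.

term : A → C → A
variable uses: z ×1, w ×1, y ×1, x (λ-bound) ×1
order of uses: z, w, y, x
typing: ✓ — A → C → A
across the five disciplines: ordered ✓; linear ✓; affine ✓; relevant ✓; unrestricted ✓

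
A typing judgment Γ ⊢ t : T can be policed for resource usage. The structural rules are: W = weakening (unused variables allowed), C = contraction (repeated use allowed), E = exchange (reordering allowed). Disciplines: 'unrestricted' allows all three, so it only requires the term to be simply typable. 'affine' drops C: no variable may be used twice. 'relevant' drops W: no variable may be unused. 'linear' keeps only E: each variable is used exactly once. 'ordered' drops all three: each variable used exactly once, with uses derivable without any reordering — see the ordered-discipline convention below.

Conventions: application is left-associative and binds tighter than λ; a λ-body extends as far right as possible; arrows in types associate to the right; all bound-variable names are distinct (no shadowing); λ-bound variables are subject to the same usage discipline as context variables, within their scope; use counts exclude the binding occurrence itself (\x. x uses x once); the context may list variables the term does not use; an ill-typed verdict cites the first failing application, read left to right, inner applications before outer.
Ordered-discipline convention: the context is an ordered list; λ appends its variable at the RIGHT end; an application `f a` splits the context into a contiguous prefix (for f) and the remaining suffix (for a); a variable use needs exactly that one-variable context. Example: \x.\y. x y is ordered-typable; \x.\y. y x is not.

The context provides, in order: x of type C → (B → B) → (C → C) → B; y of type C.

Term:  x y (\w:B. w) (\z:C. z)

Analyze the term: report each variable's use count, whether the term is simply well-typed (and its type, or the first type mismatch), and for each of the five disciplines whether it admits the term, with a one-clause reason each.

usage: x=1, y=1, w [bound]=1, z [bound]=1
order of uses: x, y, w, z
typing: well-typed — term : B
ordered ✓ (x, y, w, z: once each, no exchange needed)
linear ✓ (x, y, w, z: one use apiece)
affine ✓ (at most one use each (x, y, w, z))
relevant ✓ (x, y, w, z: all used, weakening unneeded)
unrestricted ✓ (typability at B is all that's needed)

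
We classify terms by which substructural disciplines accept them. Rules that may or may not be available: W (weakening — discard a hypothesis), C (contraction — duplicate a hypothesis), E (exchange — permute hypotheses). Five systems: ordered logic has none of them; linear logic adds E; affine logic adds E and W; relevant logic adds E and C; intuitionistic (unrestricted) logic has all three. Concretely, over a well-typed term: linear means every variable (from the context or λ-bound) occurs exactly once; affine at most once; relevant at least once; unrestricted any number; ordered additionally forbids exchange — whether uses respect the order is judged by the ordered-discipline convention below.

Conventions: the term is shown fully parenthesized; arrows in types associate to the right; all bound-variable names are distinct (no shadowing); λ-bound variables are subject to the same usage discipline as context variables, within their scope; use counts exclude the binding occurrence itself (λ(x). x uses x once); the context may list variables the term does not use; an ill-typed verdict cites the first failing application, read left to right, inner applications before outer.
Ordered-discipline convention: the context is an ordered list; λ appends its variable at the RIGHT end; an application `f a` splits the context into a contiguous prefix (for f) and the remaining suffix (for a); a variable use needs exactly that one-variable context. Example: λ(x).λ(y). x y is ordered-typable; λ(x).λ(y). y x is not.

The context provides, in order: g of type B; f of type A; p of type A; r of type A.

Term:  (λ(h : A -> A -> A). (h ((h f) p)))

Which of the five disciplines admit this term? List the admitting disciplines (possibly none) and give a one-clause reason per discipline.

admitting disciplines: unrestricted
usage: g: 0; f: 1; p: 1; r: 0; h (bound): 2
uses in reading order: h, h, f, p
typing: well-typed — term : (A -> A -> A) -> A -> A
ordered ✗ (needs contraction — h ×2; g, r left unused)
linear ✗ (needs contraction — h ×2; g, r left unused)
affine ✗ (needs contraction — h ×2)
relevant ✗ (g, r left unused)
unrestricted ✓ (well-typed at (A -> A -> A) -> A -> A; no restrictions here)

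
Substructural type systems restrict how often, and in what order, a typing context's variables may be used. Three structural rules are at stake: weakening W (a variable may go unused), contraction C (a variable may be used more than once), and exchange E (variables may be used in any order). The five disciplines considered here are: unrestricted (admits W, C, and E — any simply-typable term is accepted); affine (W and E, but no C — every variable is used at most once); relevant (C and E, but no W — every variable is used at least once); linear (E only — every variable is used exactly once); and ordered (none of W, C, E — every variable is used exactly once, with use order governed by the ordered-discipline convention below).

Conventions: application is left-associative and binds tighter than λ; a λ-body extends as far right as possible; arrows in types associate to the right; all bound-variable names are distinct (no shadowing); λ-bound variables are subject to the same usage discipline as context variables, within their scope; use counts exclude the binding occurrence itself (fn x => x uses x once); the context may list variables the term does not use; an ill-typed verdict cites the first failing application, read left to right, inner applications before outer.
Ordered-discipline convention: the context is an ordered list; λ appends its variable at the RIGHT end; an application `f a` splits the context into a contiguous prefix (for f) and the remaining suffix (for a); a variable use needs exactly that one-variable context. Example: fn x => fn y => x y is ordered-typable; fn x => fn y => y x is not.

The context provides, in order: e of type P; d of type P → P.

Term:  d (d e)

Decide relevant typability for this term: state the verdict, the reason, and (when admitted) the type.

yes — none of e, d goes unused; term : P
usage: e=1, d=2
order of uses: d, d, e
typing: ✓ — P
all disciplines: ordered ✗; linear ✗; affine ✗; relevant ✓; unrestricted ✓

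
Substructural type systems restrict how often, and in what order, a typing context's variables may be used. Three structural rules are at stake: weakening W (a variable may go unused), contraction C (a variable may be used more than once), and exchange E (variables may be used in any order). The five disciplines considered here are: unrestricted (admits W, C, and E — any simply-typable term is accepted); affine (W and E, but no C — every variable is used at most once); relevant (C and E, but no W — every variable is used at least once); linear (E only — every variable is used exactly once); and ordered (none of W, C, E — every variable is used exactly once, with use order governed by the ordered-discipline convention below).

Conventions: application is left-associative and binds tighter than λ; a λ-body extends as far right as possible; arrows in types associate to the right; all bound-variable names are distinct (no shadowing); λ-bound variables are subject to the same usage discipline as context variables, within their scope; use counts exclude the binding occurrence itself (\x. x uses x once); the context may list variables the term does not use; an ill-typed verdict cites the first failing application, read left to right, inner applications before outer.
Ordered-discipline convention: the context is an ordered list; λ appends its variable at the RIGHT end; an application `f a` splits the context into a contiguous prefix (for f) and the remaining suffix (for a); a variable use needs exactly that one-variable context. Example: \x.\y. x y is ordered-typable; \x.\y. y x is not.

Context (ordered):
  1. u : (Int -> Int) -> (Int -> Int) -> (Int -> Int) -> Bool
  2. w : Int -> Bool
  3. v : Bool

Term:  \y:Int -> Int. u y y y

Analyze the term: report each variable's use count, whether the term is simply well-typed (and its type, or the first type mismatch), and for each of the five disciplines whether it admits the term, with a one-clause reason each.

variable uses: u=1; w=0; v=0; y [bound]=3
use order (left to right): u, y, y, y
typing: ✓ — (Int -> Int) -> Bool
ordered: ✗, needs contraction — y ×3; w, v left unused
linear: ✗, needs contraction — y ×3; w, v left unused
affine: ✗, needs contraction — y ×3
relevant: ✗, w, v left unused
unrestricted: ✓, typability at (Int -> Int) -> Bool is all that's needed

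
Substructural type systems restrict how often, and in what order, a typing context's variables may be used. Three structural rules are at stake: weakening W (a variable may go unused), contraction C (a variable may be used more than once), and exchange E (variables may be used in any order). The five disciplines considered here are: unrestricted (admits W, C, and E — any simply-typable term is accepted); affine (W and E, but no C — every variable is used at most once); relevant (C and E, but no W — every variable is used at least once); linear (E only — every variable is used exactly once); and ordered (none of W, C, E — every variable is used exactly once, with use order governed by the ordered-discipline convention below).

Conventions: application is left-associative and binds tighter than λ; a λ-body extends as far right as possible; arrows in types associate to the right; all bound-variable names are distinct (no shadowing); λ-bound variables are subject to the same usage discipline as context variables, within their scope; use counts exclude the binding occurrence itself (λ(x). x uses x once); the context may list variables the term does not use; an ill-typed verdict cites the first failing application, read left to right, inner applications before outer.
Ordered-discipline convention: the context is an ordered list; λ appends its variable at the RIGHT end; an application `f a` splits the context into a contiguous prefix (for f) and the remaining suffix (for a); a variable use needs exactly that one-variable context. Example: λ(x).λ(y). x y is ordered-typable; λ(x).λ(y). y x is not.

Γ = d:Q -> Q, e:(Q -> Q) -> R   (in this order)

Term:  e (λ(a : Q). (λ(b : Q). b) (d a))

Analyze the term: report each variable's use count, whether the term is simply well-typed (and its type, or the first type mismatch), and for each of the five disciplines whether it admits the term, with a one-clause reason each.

usage: d: 1, e: 1, a (λ-bound): 1, b (λ-bound): 1
use order (left to right): e, b, d, a
typing: well-typed — term : R
ordered ✗ (no contiguous prefix/suffix split fits e, b, d, a)
linear ✓ (single use per variable (d, e, a, b))
affine ✓ (at most one use each (d, e, a, b))
relevant ✓ (at least one use each (d, e, a, b))
unrestricted ✓ (simply typable at R; W, C, E all held)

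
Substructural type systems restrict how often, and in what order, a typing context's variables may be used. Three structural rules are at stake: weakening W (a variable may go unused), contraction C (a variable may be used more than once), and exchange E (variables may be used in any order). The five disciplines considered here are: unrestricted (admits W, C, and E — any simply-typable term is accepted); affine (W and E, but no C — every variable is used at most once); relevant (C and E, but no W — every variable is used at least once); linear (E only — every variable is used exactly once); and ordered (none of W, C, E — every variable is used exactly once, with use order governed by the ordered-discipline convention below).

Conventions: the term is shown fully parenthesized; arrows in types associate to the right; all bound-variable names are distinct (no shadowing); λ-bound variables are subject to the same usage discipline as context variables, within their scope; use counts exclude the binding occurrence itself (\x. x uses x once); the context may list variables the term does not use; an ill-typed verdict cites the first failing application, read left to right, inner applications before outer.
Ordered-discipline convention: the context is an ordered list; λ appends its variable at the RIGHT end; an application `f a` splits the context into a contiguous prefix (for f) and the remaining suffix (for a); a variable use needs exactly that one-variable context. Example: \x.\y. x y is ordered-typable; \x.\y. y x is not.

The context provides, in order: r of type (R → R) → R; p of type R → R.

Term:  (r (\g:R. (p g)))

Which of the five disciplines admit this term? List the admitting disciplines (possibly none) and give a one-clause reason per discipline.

admitted in: ordered, linear, affine, relevant, unrestricted
usage: r=1; p=1; g (λ-bound)=1
use order (left to right): r, p, g
typing: well-typed — term : R
ordered ✓ (r, p, g: once each, no exchange needed)
linear ✓ (single use per variable (r, p, g))
affine ✓ (none of r, p, g used more than once)
relevant ✓ (every one of r, p, g appears)
unrestricted ✓ (typability at R is all that's needed)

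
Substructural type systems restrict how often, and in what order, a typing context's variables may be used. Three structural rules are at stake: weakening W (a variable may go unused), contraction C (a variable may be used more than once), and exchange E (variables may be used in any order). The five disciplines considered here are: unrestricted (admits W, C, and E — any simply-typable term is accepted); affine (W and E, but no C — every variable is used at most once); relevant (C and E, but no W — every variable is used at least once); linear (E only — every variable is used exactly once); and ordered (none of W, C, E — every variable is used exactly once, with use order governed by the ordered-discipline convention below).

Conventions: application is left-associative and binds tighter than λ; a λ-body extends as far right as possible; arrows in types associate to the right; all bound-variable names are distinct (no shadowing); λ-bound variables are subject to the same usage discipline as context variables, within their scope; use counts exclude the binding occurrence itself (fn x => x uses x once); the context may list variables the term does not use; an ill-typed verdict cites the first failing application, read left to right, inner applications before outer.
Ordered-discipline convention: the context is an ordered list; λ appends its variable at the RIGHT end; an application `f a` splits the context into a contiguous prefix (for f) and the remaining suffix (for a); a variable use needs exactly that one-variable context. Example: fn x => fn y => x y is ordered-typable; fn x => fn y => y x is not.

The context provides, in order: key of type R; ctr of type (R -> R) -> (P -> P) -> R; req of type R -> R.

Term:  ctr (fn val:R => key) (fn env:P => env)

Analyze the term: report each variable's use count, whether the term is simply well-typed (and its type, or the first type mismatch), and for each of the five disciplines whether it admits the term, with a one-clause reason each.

use counts: key=1, ctr=1, req=0, val [bound]=0, env [bound]=1
order of uses: ctr, key, env
typing: ✓ — R
ordered ✗ (req, val never used (weakening))
linear ✗ (req, val never used (weakening))
affine ✓ (no duplicate uses among key, ctr, req, val, env)
relevant ✗ (req, val never used (weakening))
unrestricted ✓ (type-checks (R) and nothing is barred)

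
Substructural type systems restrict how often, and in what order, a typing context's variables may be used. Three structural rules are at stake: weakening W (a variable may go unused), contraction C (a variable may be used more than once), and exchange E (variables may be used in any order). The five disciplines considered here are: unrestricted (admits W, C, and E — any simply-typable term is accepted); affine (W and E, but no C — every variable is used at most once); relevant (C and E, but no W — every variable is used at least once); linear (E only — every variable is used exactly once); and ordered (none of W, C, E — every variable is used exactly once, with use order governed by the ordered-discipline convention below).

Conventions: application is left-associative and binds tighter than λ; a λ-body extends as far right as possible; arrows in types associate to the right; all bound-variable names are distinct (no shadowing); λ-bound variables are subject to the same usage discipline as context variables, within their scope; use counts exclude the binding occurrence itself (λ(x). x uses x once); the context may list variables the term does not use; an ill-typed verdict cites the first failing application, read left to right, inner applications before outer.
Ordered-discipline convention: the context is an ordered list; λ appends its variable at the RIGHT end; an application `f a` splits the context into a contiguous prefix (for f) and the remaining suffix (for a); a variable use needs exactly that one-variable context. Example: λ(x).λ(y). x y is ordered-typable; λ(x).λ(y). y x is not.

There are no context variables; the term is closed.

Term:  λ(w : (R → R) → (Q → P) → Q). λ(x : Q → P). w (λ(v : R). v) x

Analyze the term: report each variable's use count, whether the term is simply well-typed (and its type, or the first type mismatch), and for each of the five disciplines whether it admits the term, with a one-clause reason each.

usage: w (λ-bound): 1×, x (λ-bound): 1×, v (λ-bound): 1×
order of uses: w, v, x
typing: the term checks, with type ((R → R) → (Q → P) → Q) → (Q → P) → Q
ordered: ✓ — w, x, v once each; derivable with no W/C/E
linear: ✓ — exactly-once usage across w, x, v
affine: ✓ — none of w, x, v used more than once
relevant: ✓ — every one of w, x, v appears
unrestricted: ✓ — typability at ((R → R) → (Q → P) → Q) → (Q → P) → Q is all that's needed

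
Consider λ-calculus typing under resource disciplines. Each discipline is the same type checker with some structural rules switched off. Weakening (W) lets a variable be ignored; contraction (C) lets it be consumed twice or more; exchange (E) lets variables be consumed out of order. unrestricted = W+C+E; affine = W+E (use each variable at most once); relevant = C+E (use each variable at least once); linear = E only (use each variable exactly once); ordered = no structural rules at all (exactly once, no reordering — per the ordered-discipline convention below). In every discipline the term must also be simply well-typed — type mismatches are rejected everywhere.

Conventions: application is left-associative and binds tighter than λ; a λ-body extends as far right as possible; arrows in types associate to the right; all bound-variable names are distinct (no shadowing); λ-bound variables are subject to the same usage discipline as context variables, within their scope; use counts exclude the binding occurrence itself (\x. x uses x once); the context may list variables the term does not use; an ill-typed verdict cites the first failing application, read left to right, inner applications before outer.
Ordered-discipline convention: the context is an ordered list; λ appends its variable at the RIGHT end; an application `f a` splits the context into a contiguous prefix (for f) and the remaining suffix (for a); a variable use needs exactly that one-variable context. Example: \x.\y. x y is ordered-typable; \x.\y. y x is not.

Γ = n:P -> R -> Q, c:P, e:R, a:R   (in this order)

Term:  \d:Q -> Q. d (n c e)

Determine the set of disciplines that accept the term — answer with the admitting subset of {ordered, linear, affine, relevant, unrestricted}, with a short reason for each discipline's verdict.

admitted by: affine, unrestricted
usage: n: 1; c: 1; e: 1; a: 0; d (bound): 1
left-to-right use order: d, n, c, e
typing: the term checks, with type (Q -> Q) -> Q
ordered ✗ (a never used (weakening))
linear ✗ (a never used (weakening))
affine ✓ (no duplicate uses among n, c, e, a, d)
relevant ✗ (a never used (weakening))
unrestricted ✓ (typability at (Q -> Q) -> Q is all that's needed)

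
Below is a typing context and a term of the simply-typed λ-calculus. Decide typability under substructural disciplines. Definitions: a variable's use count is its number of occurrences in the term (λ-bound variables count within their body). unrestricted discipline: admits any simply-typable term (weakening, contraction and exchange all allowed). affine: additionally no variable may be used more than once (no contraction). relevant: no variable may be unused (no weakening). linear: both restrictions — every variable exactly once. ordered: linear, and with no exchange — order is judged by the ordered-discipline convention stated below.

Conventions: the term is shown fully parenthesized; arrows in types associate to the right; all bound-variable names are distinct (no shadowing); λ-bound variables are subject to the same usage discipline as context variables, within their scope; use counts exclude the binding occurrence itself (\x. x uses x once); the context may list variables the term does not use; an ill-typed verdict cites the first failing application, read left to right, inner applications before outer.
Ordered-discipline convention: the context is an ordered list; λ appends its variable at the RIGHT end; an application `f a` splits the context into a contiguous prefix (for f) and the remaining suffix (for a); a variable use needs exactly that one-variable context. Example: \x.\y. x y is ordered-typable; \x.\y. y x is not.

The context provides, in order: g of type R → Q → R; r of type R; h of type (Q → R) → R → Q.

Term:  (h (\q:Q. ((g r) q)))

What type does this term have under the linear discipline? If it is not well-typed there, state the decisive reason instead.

term : R → Q
variable uses: g: 1×; r: 1×; h: 1×; q (bound): 1×
use order (left to right): h, g, r, q
typing: ✓ — R → Q
across the five disciplines: ordered ✗; linear ✓; affine ✓; relevant ✓; unrestricted ✓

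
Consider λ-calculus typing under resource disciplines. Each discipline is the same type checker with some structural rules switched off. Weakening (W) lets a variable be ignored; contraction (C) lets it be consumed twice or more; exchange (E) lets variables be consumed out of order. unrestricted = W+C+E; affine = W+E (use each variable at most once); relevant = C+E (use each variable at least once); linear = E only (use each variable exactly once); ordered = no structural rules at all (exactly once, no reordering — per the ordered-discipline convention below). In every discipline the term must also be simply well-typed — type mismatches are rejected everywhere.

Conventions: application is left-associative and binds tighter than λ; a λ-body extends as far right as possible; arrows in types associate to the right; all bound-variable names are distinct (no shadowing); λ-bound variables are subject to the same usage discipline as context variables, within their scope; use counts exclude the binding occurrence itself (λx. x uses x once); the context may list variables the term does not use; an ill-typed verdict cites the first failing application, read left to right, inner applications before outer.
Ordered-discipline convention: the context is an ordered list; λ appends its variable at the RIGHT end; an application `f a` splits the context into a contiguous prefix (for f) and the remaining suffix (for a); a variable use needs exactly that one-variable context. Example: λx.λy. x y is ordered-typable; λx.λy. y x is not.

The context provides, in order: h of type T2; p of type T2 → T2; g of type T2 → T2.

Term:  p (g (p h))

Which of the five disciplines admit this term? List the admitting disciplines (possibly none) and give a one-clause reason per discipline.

accepted by: relevant, unrestricted
counts: h ×1, p ×2, g ×1
use order (left to right): p, g, p, h
typing: well-typed at T2
ordered ✗ (uses contraction: p ×2)
linear ✗ (uses contraction: p ×2)
affine ✗ (uses contraction: p ×2)
relevant ✓ (at least one use each (h, p, g))
unrestricted ✓ (simply typable at T2; W, C, E all held)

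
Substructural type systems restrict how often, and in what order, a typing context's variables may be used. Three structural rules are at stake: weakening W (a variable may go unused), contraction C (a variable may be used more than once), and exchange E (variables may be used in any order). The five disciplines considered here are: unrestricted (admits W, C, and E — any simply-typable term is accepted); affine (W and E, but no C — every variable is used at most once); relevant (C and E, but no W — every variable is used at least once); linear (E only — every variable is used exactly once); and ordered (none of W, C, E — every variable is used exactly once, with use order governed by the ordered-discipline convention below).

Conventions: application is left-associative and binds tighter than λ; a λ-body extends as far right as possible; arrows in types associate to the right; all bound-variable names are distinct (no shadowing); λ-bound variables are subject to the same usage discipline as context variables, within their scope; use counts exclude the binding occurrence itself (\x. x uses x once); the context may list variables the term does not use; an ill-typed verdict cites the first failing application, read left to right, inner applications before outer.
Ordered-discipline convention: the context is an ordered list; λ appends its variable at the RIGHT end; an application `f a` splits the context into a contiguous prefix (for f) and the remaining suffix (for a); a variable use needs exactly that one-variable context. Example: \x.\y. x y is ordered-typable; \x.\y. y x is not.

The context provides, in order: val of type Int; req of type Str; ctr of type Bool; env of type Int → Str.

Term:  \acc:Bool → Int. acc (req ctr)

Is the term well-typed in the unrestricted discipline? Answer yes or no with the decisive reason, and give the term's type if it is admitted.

no — the type mismatch rejects it
use counts: val: 0×; req: 1×; ctr: 1×; env: 0×; acc [bound]: 1×
uses in reading order: acc, req, ctr
typing: ill-typed: non-arrow in function slot: Str
all disciplines: ordered ✗ · linear ✗ · affine ✗ · relevant ✗ · unrestricted ✗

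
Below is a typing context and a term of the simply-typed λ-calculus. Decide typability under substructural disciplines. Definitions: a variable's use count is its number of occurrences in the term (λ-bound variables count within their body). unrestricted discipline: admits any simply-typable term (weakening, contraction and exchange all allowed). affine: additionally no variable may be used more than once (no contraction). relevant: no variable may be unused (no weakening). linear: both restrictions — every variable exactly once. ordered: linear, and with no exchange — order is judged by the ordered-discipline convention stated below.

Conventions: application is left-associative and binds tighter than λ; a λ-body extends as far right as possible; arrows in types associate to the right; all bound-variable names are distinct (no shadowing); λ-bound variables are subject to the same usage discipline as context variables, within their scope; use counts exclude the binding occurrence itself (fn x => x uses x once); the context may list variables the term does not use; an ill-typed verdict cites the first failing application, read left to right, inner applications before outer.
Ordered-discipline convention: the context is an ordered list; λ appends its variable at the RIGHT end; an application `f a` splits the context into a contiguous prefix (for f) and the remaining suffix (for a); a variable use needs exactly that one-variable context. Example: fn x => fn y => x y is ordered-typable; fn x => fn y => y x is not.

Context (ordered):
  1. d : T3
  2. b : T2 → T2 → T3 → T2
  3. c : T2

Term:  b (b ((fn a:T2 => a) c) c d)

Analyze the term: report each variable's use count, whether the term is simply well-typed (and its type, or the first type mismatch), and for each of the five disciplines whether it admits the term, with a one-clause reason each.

variable uses: d: 1; b: 2; c: 2; a [bound]: 1
use order (left to right): b, b, a, c, c, d
typing: the term checks, with type T2 → T3 → T2
ordered: ✗, needs contraction — b ×2, c ×2
linear: ✗, needs contraction — b ×2, c ×2
affine: ✗, needs contraction — b ×2, c ×2
relevant: ✓, every one of d, b, c, a appears
unrestricted: ✓, typability at T2 → T3 → T2 is all that's needed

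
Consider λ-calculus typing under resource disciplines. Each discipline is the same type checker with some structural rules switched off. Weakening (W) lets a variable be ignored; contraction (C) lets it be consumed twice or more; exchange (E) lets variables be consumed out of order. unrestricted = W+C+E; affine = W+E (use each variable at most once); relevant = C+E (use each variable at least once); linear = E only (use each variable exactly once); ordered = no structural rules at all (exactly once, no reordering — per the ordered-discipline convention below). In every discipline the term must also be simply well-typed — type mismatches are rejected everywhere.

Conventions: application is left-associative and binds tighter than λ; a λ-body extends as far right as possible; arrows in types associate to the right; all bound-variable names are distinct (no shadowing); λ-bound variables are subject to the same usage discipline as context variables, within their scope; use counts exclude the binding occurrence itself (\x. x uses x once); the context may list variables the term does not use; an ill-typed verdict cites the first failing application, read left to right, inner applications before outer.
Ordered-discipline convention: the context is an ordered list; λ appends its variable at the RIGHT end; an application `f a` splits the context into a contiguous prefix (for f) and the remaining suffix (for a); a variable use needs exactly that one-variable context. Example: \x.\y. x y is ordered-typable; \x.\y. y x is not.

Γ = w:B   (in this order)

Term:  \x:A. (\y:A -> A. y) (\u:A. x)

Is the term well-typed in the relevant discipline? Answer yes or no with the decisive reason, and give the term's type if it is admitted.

no — w, u never used (weakening)
variable uses: w: 0; x (λ-bound): 1; y (λ-bound): 1; u (λ-bound): 0
left-to-right use order: y, x
typing: well-typed at A -> A -> A
all disciplines: ordered ✗ | linear ✗ | affine ✓ | relevant ✗ | unrestricted ✓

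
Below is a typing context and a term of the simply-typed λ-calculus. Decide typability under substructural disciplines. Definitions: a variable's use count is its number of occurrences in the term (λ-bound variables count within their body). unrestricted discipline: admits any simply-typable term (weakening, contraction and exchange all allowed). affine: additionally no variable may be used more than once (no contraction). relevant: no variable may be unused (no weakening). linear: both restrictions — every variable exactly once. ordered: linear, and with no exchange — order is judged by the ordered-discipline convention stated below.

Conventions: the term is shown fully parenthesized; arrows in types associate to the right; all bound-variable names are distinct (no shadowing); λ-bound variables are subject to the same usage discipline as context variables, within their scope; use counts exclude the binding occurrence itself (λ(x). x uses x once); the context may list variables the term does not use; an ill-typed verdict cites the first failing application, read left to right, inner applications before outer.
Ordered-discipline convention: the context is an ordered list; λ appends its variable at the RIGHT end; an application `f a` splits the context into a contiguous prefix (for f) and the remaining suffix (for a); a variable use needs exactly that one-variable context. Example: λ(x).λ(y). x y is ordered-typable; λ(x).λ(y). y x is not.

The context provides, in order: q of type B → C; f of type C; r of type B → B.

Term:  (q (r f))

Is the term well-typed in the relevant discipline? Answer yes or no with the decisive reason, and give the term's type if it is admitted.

no — fails simple typing
counts: q: 1×; f: 1×; r: 1×
use order (left to right): q, r, f
typing: ill-typed: an application expects B but receives C
across the five disciplines: ordered ✗ | linear ✗ | affine ✗ | relevant ✗ | unrestricted ✗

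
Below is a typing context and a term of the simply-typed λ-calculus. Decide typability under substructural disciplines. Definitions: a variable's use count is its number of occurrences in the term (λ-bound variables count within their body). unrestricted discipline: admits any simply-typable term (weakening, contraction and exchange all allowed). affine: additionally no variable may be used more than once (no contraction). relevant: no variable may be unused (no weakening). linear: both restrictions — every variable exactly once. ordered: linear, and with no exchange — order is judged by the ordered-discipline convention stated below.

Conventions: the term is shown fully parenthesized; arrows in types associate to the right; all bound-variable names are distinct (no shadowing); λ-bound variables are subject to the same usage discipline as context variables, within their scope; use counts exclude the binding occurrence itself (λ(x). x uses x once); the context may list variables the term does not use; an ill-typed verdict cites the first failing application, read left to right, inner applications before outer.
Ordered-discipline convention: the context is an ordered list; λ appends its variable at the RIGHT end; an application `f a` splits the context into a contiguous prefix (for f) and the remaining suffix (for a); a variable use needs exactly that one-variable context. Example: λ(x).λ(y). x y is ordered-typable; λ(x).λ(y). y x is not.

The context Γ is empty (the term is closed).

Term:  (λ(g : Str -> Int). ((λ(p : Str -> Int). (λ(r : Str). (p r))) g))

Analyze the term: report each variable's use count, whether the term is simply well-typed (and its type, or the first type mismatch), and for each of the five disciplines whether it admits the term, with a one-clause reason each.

use counts: g (bound): 1; p (bound): 1; r (bound): 1
uses in reading order: p, r, g
typing: well-typed at (Str -> Int) -> Str -> Int
ordered: ✓ — one use each (g, p, r); ordered split holds
linear: ✓ — single use per variable (g, p, r)
affine: ✓ — at most one use each (g, p, r)
relevant: ✓ — at least one use each (g, p, r)
unrestricted: ✓ — simply typable at (Str -> Int) -> Str -> Int; W, C, E all held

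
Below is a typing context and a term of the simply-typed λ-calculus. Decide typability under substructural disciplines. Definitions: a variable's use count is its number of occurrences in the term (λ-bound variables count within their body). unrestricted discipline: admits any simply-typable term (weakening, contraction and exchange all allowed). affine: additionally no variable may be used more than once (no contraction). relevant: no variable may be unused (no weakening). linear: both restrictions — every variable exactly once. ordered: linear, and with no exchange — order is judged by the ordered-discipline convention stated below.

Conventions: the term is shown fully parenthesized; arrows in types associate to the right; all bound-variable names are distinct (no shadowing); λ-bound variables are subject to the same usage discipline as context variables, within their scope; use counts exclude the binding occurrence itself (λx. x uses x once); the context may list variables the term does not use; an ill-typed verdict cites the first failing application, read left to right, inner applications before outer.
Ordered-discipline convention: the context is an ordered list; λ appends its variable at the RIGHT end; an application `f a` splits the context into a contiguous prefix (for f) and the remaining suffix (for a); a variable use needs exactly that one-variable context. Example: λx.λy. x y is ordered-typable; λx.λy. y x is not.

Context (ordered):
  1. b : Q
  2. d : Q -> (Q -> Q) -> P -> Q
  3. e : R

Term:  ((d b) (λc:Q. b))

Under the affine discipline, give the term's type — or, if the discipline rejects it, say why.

not well-typed under affine — uses contraction: b ×2
use counts: b ×2; d ×1; e ×0; c (bound) ×0
uses in reading order: d, b, b
typing: well-typed — term : P -> Q
summary: ordered ✗; linear ✗; affine ✗; relevant ✗; unrestricted ✓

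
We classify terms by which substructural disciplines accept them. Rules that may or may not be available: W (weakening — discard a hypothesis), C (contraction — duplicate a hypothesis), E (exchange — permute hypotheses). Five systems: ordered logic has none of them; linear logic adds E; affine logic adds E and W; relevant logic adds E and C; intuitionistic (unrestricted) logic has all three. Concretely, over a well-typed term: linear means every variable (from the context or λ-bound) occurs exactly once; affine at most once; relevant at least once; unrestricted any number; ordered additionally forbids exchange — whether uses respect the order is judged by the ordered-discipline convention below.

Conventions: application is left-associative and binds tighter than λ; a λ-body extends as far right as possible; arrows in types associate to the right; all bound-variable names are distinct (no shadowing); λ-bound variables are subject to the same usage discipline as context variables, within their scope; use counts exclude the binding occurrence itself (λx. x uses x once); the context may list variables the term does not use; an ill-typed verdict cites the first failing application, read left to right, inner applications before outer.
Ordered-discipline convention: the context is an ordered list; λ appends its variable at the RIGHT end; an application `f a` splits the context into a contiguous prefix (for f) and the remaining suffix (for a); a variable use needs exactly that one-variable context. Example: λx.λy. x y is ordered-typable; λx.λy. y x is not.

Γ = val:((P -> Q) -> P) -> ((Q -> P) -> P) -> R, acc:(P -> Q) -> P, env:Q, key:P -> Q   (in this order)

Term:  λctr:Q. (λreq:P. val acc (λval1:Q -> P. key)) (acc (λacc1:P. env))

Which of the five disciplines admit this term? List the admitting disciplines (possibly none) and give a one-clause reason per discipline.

admitting disciplines: none
usage: val=1, acc=2, env=1, key=1, ctr (bound)=0, req (bound)=0, val1 (bound)=0, acc1 (bound)=0
left-to-right use order: val, acc, key, acc, env
typing: ill-typed: an argument (Q -> P) -> P -> Q mismatches the expected (Q -> P) -> P
ordered: ✗, the type mismatch rejects it
linear: ✗, not simply typable
affine: ✗, fails simple typing
relevant: ✗, a type mismatch blocks all five
unrestricted: ✗, the type mismatch rejects it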